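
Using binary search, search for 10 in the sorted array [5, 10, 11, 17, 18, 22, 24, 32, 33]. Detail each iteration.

Binary search for 10 in [5, 10, 11, 17, 18, 22, 24, 32, 33]:

lo=0, hi=8, mid=4, arr[mid]=18 -> 18 > 10, search left half
lo=0, hi=3, mid=1, arr[mid]=10 -> Found target at index 1!

Binary search finds 10 at index 1 after 2 comparisons. The search repeatedly halves the search space by comparing with the middle element.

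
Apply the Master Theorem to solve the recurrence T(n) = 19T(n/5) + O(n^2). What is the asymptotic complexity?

Master Theorem for T(n) = 19T(n/5) + O(n^2):

a = 19, b = 5, c = 2
log_b(a) = log_5(19) = 1.8295

Case 3: c = 2 > log_5(19) = 1.8295
T(n) = O(n^2) = O(n^2)

For T(n) = 19T(n/5) + O(n^2): log_5(19) = 1.8295. This is Case 3 of the Master Theorem (c > log_b(a), work dominated by root), giving O(n^2).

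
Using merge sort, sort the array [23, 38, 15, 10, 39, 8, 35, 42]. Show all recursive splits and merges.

Merge sort trace:

Split: [23, 38, 15, 10, 39, 8, 35, 42] -> [23, 38, 15, 10] and [39, 8, 35, 42]
  Split: [23, 38, 15, 10] -> [23, 38] and [15, 10]
    Split: [23, 38] -> [23] and [38]
    Merge: [23] + [38] -> [23, 38]
    Split: [15, 10] -> [15] and [10]
    Merge: [15] + [10] -> [10, 15]
  Merge: [23, 38] + [10, 15] -> [10, 15, 23, 38]
  Split: [39, 8, 35, 42] -> [39, 8] and [35, 42]
    Split: [39, 8] -> [39] and [8]
    Merge: [39] + [8] -> [8, 39]
    Split: [35, 42] -> [35] and [42]
    Merge: [35] + [42] -> [35, 42]
  Merge: [8, 39] + [35, 42] -> [8, 35, 39, 42]
Merge: [10, 15, 23, 38] + [8, 35, 39, 42] -> [8, 10, 15, 23, 35, 38, 39, 42]

Final sorted array: [8, 10, 15, 23, 35, 38, 39, 42]

The merge sort proceeds by recursively splitting the array and merging sorted halves.
After all merges, the sorted array is [8, 10, 15, 23, 35, 38, 39, 42].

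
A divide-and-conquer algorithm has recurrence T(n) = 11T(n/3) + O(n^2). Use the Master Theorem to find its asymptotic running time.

Master Theorem for T(n) = 11T(n/3) + O(n^2):

a = 11, b = 3, c = 2
log_b(a) = log_3(11) = 2.1827

Case 1: c = 2 < log_3(11) = 2.1827
T(n) = O(n^(log_3 11))

For T(n) = 11T(n/3) + O(n^2): log_3(11) = 2.1827. This is Case 1 of the Master Theorem (c < log_b(a), work dominated by leaves), giving O(n^(log_3 11)).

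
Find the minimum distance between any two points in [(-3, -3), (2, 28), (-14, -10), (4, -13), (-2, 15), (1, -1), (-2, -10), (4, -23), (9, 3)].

Computing all pairwise distances among 9 points:

d((-3, -3), (2, 28)) = 31.4006
d((-3, -3), (-14, -10)) = 13.0384
d((-3, -3), (4, -13)) = 12.2066
d((-3, -3), (-2, 15)) = 18.0278
d((-3, -3), (1, -1)) = 4.4721 <-- minimum
d((-3, -3), (-2, -10)) = 7.0711
d((-3, -3), (4, -23)) = 21.1896
d((-3, -3), (9, 3)) = 13.4164
d((2, 28), (-14, -10)) = 41.2311
d((2, 28), (4, -13)) = 41.0488
d((2, 28), (-2, 15)) = 13.6015
d((2, 28), (1, -1)) = 29.0172
d((2, 28), (-2, -10)) = 38.2099
d((2, 28), (4, -23)) = 51.0392
d((2, 28), (9, 3)) = 25.9615
d((-14, -10), (4, -13)) = 18.2483
d((-14, -10), (-2, 15)) = 27.7308
d((-14, -10), (1, -1)) = 17.4929
d((-14, -10), (-2, -10)) = 12.0
d((-14, -10), (4, -23)) = 22.2036
d((-14, -10), (9, 3)) = 26.4197
d((4, -13), (-2, 15)) = 28.6356
d((4, -13), (1, -1)) = 12.3693
d((4, -13), (-2, -10)) = 6.7082
d((4, -13), (4, -23)) = 10.0
d((4, -13), (9, 3)) = 16.7631
d((-2, 15), (1, -1)) = 16.2788
d((-2, 15), (-2, -10)) = 25.0
d((-2, 15), (4, -23)) = 38.4708
d((-2, 15), (9, 3)) = 16.2788
d((1, -1), (-2, -10)) = 9.4868
d((1, -1), (4, -23)) = 22.2036
d((1, -1), (9, 3)) = 8.9443
d((-2, -10), (4, -23)) = 14.3178
d((-2, -10), (9, 3)) = 17.0294
d((4, -23), (9, 3)) = 26.4764

Closest pair: (-3, -3) and (1, -1) with distance 4.4721

The closest pair is (-3, -3) and (1, -1) with Euclidean distance 4.4721. For 9 points, brute-force pairwise comparison is shown above. For large n, the divide-and-conquer algorithm (sort by x, recurse on halves, check the dividing strip) achieves O(n log n).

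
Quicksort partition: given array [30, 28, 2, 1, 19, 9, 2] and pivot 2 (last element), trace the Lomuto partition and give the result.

Lomuto partition with pivot = 2:

Initial array: [30, 28, 2, 1, 19, 9, 2]

arr[0]=30 > 2: no swap
arr[1]=28 > 2: no swap
arr[2]=2 <= 2: swap with position 0, array becomes [2, 28, 30, 1, 19, 9, 2]
arr[3]=1 <= 2: swap with position 1, array becomes [2, 1, 30, 28, 19, 9, 2]
arr[4]=19 > 2: no swap
arr[5]=9 > 2: no swap

Place pivot at position 2: [2, 1, 2, 28, 19, 9, 30]
Pivot position: 2

After partitioning with pivot 2, the array becomes [2, 1, 2, 28, 19, 9, 30]. The pivot is placed at index 2. All elements to the left of the pivot are <= 2, and all elements to the right are > 2.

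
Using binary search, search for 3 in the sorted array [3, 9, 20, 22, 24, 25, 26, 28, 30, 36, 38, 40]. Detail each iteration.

Binary search for 3 in [3, 9, 20, 22, 24, 25, 26, 28, 30, 36, 38, 40]:

lo=0, hi=11, mid=5, arr[mid]=25 -> 25 > 3, search left half
lo=0, hi=4, mid=2, arr[mid]=20 -> 20 > 3, search left half
lo=0, hi=1, mid=0, arr[mid]=3 -> Found target at index 0!

Binary search finds 3 at index 0 after 3 comparisons. The search repeatedly halves the search space by comparing with the middle element.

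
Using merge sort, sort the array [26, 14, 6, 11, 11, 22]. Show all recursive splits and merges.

Merge sort trace:

Split: [26, 14, 6, 11, 11, 22] -> [26, 14, 6] and [11, 11, 22]
  Split: [26, 14, 6] -> [26] and [14, 6]
    Split: [14, 6] -> [14] and [6]
    Merge: [14] + [6] -> [6, 14]
  Merge: [26] + [6, 14] -> [6, 14, 26]
  Split: [11, 11, 22] -> [11] and [11, 22]
    Split: [11, 22] -> [11] and [22]
    Merge: [11] + [22] -> [11, 22]
  Merge: [11] + [11, 22] -> [11, 11, 22]
Merge: [6, 14, 26] + [11, 11, 22] -> [6, 11, 11, 14, 22, 26]

Final sorted array: [6, 11, 11, 14, 22, 26]

The merge sort proceeds by recursively splitting the array and merging sorted halves.
After all merges, the sorted array is [6, 11, 11, 14, 22, 26].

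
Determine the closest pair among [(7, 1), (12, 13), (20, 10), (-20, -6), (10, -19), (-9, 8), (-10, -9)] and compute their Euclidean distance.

Computing all pairwise distances among 7 points:

d((7, 1), (12, 13)) = 13.0
d((7, 1), (20, 10)) = 15.8114
d((7, 1), (-20, -6)) = 27.8927
d((7, 1), (10, -19)) = 20.2237
d((7, 1), (-9, 8)) = 17.4642
d((7, 1), (-10, -9)) = 19.7231
d((12, 13), (20, 10)) = 8.544 <-- minimum
d((12, 13), (-20, -6)) = 37.2156
d((12, 13), (10, -19)) = 32.0624
d((12, 13), (-9, 8)) = 21.587
d((12, 13), (-10, -9)) = 31.1127
d((20, 10), (-20, -6)) = 43.0813
d((20, 10), (10, -19)) = 30.6757
d((20, 10), (-9, 8)) = 29.0689
d((20, 10), (-10, -9)) = 35.5106
d((-20, -6), (10, -19)) = 32.6956
d((-20, -6), (-9, 8)) = 17.8045
d((-20, -6), (-10, -9)) = 10.4403
d((10, -19), (-9, 8)) = 33.0151
d((10, -19), (-10, -9)) = 22.3607
d((-9, 8), (-10, -9)) = 17.0294

Closest pair: (12, 13) and (20, 10) with distance 8.544

The closest pair is (12, 13) and (20, 10) with Euclidean distance 8.544. For 7 points, brute-force pairwise comparison is shown above. For large n, the divide-and-conquer algorithm (sort by x, recurse on halves, check the dividing strip) achieves O(n log n).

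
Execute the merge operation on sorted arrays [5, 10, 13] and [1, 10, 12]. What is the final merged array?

Merging process:

Compare 5 vs 1: take 1 from right. Merged: [1]
Compare 5 vs 10: take 5 from left. Merged: [1, 5]
Compare 10 vs 10: take 10 from left. Merged: [1, 5, 10]
Compare 13 vs 10: take 10 from right. Merged: [1, 5, 10, 10]
Compare 13 vs 12: take 12 from right. Merged: [1, 5, 10, 10, 12]
Append remaining from left: [13]. Merged: [1, 5, 10, 10, 12, 13]

Final merged array: [1, 5, 10, 10, 12, 13]
Total comparisons: 5

The merged array is [1, 5, 10, 10, 12, 13], requiring 5 comparisons. The merge step runs in O(n) time where n is the total number of elements.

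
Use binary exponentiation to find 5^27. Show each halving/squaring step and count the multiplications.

Computing 5^27 by squaring (build up from 5^1; each line after the first costs one multiplication):

5^1 = 5
5^2 = (5^1)^2 = 5^2 = 25
5^3 = 5 * 5^2 = 5 * 25 = 125
5^6 = (5^3)^2 = 125^2 = 15625
5^12 = (5^6)^2 = 15625^2 = 244140625
5^13 = 5 * 5^12 = 5 * 244140625 = 1220703125
5^26 = (5^13)^2 = 1220703125^2 = 1490116119384765625
5^27 = 5 * 5^26 = 5 * 1490116119384765625 = 7450580596923828125

Result: 7450580596923828125
Multiplications needed: 7 (7 lines after 5^1)

5^27 = 7450580596923828125. Using exponentiation by squaring, this requires 7 multiplications. The key idea: if the exponent is even, square the half-power; if odd, multiply by the base once.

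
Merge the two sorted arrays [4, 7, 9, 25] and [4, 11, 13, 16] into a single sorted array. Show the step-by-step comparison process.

Merging process:

Compare 4 vs 4: take 4 from left. Merged: [4]
Compare 7 vs 4: take 4 from right. Merged: [4, 4]
Compare 7 vs 11: take 7 from left. Merged: [4, 4, 7]
Compare 9 vs 11: take 9 from left. Merged: [4, 4, 7, 9]
Compare 25 vs 11: take 11 from right. Merged: [4, 4, 7, 9, 11]
Compare 25 vs 13: take 13 from right. Merged: [4, 4, 7, 9, 11, 13]
Compare 25 vs 16: take 16 from right. Merged: [4, 4, 7, 9, 11, 13, 16]
Append remaining from left: [25]. Merged: [4, 4, 7, 9, 11, 13, 16, 25]

Final merged array: [4, 4, 7, 9, 11, 13, 16, 25]
Total comparisons: 7

The merged array is [4, 4, 7, 9, 11, 13, 16, 25], requiring 7 comparisons. The merge step runs in O(n) time where n is the total number of elements.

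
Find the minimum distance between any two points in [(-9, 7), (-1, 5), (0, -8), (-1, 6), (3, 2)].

Computing all pairwise distances among 5 points:

d((-9, 7), (-1, 5)) = 8.2462
d((-9, 7), (0, -8)) = 17.4929
d((-9, 7), (-1, 6)) = 8.0623
d((-9, 7), (3, 2)) = 13.0
d((-1, 5), (0, -8)) = 13.0384
d((-1, 5), (-1, 6)) = 1.0 <-- minimum
d((-1, 5), (3, 2)) = 5.0
d((0, -8), (-1, 6)) = 14.0357
d((0, -8), (3, 2)) = 10.4403
d((-1, 6), (3, 2)) = 5.6569

Closest pair: (-1, 5) and (-1, 6) with distance 1.0

The closest pair is (-1, 5) and (-1, 6) with Euclidean distance 1.0. For 5 points, brute-force pairwise comparison is shown above. For large n, the divide-and-conquer algorithm (sort by x, recurse on halves, check the dividing strip) achieves O(n log n).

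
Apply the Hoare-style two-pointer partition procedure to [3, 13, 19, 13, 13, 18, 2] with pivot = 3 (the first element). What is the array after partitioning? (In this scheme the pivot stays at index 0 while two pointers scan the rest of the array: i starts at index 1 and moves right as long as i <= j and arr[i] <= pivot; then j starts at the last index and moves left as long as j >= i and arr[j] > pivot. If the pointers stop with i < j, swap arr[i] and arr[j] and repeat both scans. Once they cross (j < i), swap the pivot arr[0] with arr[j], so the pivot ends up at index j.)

Hoare-style two-pointer partition with pivot = 3:

Initial array: [3, 13, 19, 13, 13, 18, 2]

Pointers start at i = 1, j = 6.
i stops at index 1 (arr[1]=13 > 3), j stops at index 6 (arr[6]=2 <= 3): swap arr[1] and arr[6], array becomes [3, 2, 19, 13, 13, 18, 13]
i ends at 2, j ends at 1: the pointers have crossed (j < i), so scanning stops.

Swap pivot arr[0] with arr[1] to place pivot at position 1: [2, 3, 19, 13, 13, 18, 13]
Pivot position: 1

After partitioning with pivot 3, the array becomes [2, 3, 19, 13, 13, 18, 13]. The pivot is placed at index 1. All elements to the left of the pivot are <= 3, and all elements to the right are > 3.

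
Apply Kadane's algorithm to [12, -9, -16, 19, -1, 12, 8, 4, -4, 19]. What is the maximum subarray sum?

Using Kadane's algorithm on [12, -9, -16, 19, -1, 12, 8, 4, -4, 19]:

Scanning through the array:
Position 1 (value -9): max_ending_here = 3, max_so_far = 12
Position 2 (value -16): max_ending_here = -13, max_so_far = 12
Position 3 (value 19): max_ending_here = 19, max_so_far = 19
Position 4 (value -1): max_ending_here = 18, max_so_far = 19
Position 5 (value 12): max_ending_here = 30, max_so_far = 30
Position 6 (value 8): max_ending_here = 38, max_so_far = 38
Position 7 (value 4): max_ending_here = 42, max_so_far = 42
Position 8 (value -4): max_ending_here = 38, max_so_far = 42
Position 9 (value 19): max_ending_here = 57, max_so_far = 57

Maximum subarray: [19, -1, 12, 8, 4, -4, 19]
Maximum sum: 57

The maximum subarray is [19, -1, 12, 8, 4, -4, 19] with sum 57. This subarray runs from index 3 to index 9.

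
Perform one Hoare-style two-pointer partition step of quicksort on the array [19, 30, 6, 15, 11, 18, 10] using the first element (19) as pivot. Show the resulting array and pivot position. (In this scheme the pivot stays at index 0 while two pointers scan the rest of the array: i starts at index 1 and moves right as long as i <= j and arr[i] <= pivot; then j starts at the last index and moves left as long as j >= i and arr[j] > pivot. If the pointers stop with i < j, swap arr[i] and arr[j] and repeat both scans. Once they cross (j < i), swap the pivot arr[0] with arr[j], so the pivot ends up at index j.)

Hoare-style two-pointer partition with pivot = 19:

Initial array: [19, 30, 6, 15, 11, 18, 10]

Pointers start at i = 1, j = 6.
i stops at index 1 (arr[1]=30 > 19), j stops at index 6 (arr[6]=10 <= 19): swap arr[1] and arr[6], array becomes [19, 10, 6, 15, 11, 18, 30]
i ends at 6, j ends at 5: the pointers have crossed (j < i), so scanning stops.

Swap pivot arr[0] with arr[5] to place pivot at position 5: [18, 10, 6, 15, 11, 19, 30]
Pivot position: 5

After partitioning with pivot 19, the array becomes [18, 10, 6, 15, 11, 19, 30]. The pivot is placed at index 5. All elements to the left of the pivot are <= 19, and all elements to the right are > 19.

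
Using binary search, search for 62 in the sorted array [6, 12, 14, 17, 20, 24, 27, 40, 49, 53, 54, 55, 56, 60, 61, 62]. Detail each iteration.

Binary search for 62 in [6, 12, 14, 17, 20, 24, 27, 40, 49, 53, 54, 55, 56, 60, 61, 62]:

lo=0, hi=15, mid=7, arr[mid]=40 -> 40 < 62, search right half
lo=8, hi=15, mid=11, arr[mid]=55 -> 55 < 62, search right half
lo=12, hi=15, mid=13, arr[mid]=60 -> 60 < 62, search right half
lo=14, hi=15, mid=14, arr[mid]=61 -> 61 < 62, search right half
lo=15, hi=15, mid=15, arr[mid]=62 -> Found target at index 15!

Binary search finds 62 at index 15 after 5 comparisons. The search repeatedly halves the search space by comparing with the middle element.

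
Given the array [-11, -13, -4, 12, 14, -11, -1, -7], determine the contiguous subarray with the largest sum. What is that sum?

Using Kadane's algorithm on [-11, -13, -4, 12, 14, -11, -1, -7]:

Scanning through the array:
Position 1 (value -13): max_ending_here = -13, max_so_far = -11
Position 2 (value -4): max_ending_here = -4, max_so_far = -4
Position 3 (value 12): max_ending_here = 12, max_so_far = 12
Position 4 (value 14): max_ending_here = 26, max_so_far = 26
Position 5 (value -11): max_ending_here = 15, max_so_far = 26
Position 6 (value -1): max_ending_here = 14, max_so_far = 26
Position 7 (value -7): max_ending_here = 7, max_so_far = 26

Maximum subarray: [12, 14]
Maximum sum: 26

The maximum subarray is [12, 14] with sum 26. This subarray runs from index 3 to index 4.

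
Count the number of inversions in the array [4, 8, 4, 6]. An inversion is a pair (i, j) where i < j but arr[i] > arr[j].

Finding inversions in [4, 8, 4, 6]:

(1, 2): arr[1]=8 > arr[2]=4
(1, 3): arr[1]=8 > arr[3]=6

Total inversions: 2

The array has 2 inversion(s): (1,2), (1,3). Each pair (i,j) satisfies i < j and arr[i] > arr[j].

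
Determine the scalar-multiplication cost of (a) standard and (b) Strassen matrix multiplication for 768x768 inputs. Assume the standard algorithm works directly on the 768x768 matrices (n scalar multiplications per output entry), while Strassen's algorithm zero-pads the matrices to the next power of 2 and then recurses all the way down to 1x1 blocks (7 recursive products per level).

Matrix multiplication for 768x768 matrices:

Strassen's algorithm requires power-of-2 dimensions. Pad 768x768 to 1024x1024 (next power of 2).

Standard algorithm: 768^3 = 452984832 multiplications
Strassen's algorithm: 7^(log2(1024)) = 7^10 = 282475249 multiplications
Savings: 452984832 - 282475249 = 170509583 multiplications

Standard: 452984832 multiplications (768^3). Strassen: 282475249 multiplications (7^10, after padding to 1024x1024). Strassen reduces 8 recursive multiplications to 7 at each level.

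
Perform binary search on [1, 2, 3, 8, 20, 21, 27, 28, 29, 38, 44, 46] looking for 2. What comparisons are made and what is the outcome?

Binary search for 2 in [1, 2, 3, 8, 20, 21, 27, 28, 29, 38, 44, 46]:

lo=0, hi=11, mid=5, arr[mid]=21 -> 21 > 2, search left half
lo=0, hi=4, mid=2, arr[mid]=3 -> 3 > 2, search left half
lo=0, hi=1, mid=0, arr[mid]=1 -> 1 < 2, search right half
lo=1, hi=1, mid=1, arr[mid]=2 -> Found target at index 1!

Binary search finds 2 at index 1 after 4 comparisons. The search repeatedly halves the search space by comparing with the middle element.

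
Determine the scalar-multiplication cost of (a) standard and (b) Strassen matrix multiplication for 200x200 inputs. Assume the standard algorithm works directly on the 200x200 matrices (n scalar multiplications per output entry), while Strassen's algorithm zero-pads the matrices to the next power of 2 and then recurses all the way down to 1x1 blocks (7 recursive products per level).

Matrix multiplication for 200x200 matrices:

Strassen's algorithm requires power-of-2 dimensions. Pad 200x200 to 256x256 (next power of 2).

Standard algorithm: 200^3 = 8000000 multiplications
Strassen's algorithm: 7^(log2(256)) = 7^8 = 5764801 multiplications
Savings: 8000000 - 5764801 = 2235199 multiplications

Standard: 8000000 multiplications (200^3). Strassen: 5764801 multiplications (7^8, after padding to 256x256). Strassen reduces 8 recursive multiplications to 7 at each level.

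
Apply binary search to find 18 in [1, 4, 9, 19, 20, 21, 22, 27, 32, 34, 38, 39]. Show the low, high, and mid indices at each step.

Binary search for 18 in [1, 4, 9, 19, 20, 21, 22, 27, 32, 34, 38, 39]:

lo=0, hi=11, mid=5, arr[mid]=21 -> 21 > 18, search left half
lo=0, hi=4, mid=2, arr[mid]=9 -> 9 < 18, search right half
lo=3, hi=4, mid=3, arr[mid]=19 -> 19 > 18, search left half
lo=3 > hi=2, target 18 not found

Binary search determines that 18 is not in the array after 3 comparisons. The search space was exhausted without finding the target.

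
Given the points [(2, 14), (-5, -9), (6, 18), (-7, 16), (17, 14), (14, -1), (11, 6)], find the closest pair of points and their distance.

Computing all pairwise distances among 7 points:

d((2, 14), (-5, -9)) = 24.0416
d((2, 14), (6, 18)) = 5.6569 <-- minimum
d((2, 14), (-7, 16)) = 9.2195
d((2, 14), (17, 14)) = 15.0
d((2, 14), (14, -1)) = 19.2094
d((2, 14), (11, 6)) = 12.0416
d((-5, -9), (6, 18)) = 29.1548
d((-5, -9), (-7, 16)) = 25.0799
d((-5, -9), (17, 14)) = 31.8277
d((-5, -9), (14, -1)) = 20.6155
d((-5, -9), (11, 6)) = 21.9317
d((6, 18), (-7, 16)) = 13.1529
d((6, 18), (17, 14)) = 11.7047
d((6, 18), (14, -1)) = 20.6155
d((6, 18), (11, 6)) = 13.0
d((-7, 16), (17, 14)) = 24.0832
d((-7, 16), (14, -1)) = 27.0185
d((-7, 16), (11, 6)) = 20.5913
d((17, 14), (14, -1)) = 15.2971
d((17, 14), (11, 6)) = 10.0
d((14, -1), (11, 6)) = 7.6158

Closest pair: (2, 14) and (6, 18) with distance 5.6569

The closest pair is (2, 14) and (6, 18) with Euclidean distance 5.6569. For 7 points, brute-force pairwise comparison is shown above. For large n, the divide-and-conquer algorithm (sort by x, recurse on halves, check the dividing strip) achieves O(n log n).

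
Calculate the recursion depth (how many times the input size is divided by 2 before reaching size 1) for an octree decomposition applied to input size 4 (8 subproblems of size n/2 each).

For divide and conquer with division factor 2:

Problem sizes at each level:
Level 0: 4
Level 1: 2
Level 2: 1

The root is level 0 and the size-1 base case is level 2 (the tree spans levels 0 through 2, i.e. 3 levels counting the root), so the depth is the number of divisions: log_2(4) = 2

The recursion tree depth is log_2(4) = 2. At each level, the problem size is divided by 2, so it takes 2 divisions to reduce to a base case of size 1. The algorithm makes 8 recursive calls at each level.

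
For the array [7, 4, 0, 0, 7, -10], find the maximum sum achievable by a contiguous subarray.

Using Kadane's algorithm on [7, 4, 0, 0, 7, -10]:

Scanning through the array:
Position 1 (value 4): max_ending_here = 11, max_so_far = 11
Position 2 (value 0): max_ending_here = 11, max_so_far = 11
Position 3 (value 0): max_ending_here = 11, max_so_far = 11
Position 4 (value 7): max_ending_here = 18, max_so_far = 18
Position 5 (value -10): max_ending_here = 8, max_so_far = 18

Maximum subarray: [7, 4, 0, 0, 7]
Maximum sum: 18

The maximum subarray is [7, 4, 0, 0, 7] with sum 18. This subarray runs from index 0 to index 4.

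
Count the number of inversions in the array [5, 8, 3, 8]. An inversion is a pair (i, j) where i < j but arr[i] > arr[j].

Finding inversions in [5, 8, 3, 8]:

(0, 2): arr[0]=5 > arr[2]=3
(1, 2): arr[1]=8 > arr[2]=3

Total inversions: 2

The array has 2 inversion(s): (0,2), (1,2). Each pair (i,j) satisfies i < j and arr[i] > arr[j].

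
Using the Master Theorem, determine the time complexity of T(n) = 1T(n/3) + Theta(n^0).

Master Theorem for T(n) = 1T(n/3) + O(n^0):

a = 1, b = 3, c = 0
log_b(a) = log_3(1) = 0.0000

Case 2: c = 0 = log_3(1) = 0.0000
T(n) = O(n^0 log n) = O(log n)

For T(n) = 1T(n/3) + O(n^0): log_3(1) = 0.0000. This is Case 2 of the Master Theorem (c = log_b(a), equal work at all levels), giving O(log n).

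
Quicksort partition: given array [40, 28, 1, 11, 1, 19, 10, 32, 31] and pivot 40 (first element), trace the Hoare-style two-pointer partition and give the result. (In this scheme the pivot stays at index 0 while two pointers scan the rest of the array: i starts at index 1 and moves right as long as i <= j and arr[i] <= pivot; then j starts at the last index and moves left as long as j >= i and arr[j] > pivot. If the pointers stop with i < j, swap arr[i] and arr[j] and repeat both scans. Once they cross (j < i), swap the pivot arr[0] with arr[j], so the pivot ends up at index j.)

Hoare-style two-pointer partition with pivot = 40:

Initial array: [40, 28, 1, 11, 1, 19, 10, 32, 31]

Pointers start at i = 1, j = 8.
i ends at 9, j ends at 8: the pointers have crossed (j < i), so scanning stops.

Swap pivot arr[0] with arr[8] to place pivot at position 8: [31, 28, 1, 11, 1, 19, 10, 32, 40]
Pivot position: 8

After partitioning with pivot 40, the array becomes [31, 28, 1, 11, 1, 19, 10, 32, 40]. The pivot is placed at index 8. All elements to the left of the pivot are <= 40, and all elements to the right are > 40.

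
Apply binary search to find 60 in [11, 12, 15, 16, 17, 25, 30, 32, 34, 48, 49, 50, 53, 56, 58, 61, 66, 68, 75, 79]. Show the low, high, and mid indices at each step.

Binary search for 60 in [11, 12, 15, 16, 17, 25, 30, 32, 34, 48, 49, 50, 53, 56, 58, 61, 66, 68, 75, 79]:

lo=0, hi=19, mid=9, arr[mid]=48 -> 48 < 60, search right half
lo=10, hi=19, mid=14, arr[mid]=58 -> 58 < 60, search right half
lo=15, hi=19, mid=17, arr[mid]=68 -> 68 > 60, search left half
lo=15, hi=16, mid=15, arr[mid]=61 -> 61 > 60, search left half
lo=15 > hi=14, target 60 not found

Binary search determines that 60 is not in the array after 4 comparisons. The search space was exhausted without finding the target.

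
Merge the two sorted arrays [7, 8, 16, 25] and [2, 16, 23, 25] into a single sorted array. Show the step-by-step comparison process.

Merging process:

Compare 7 vs 2: take 2 from right. Merged: [2]
Compare 7 vs 16: take 7 from left. Merged: [2, 7]
Compare 8 vs 16: take 8 from left. Merged: [2, 7, 8]
Compare 16 vs 16: take 16 from left. Merged: [2, 7, 8, 16]
Compare 25 vs 16: take 16 from right. Merged: [2, 7, 8, 16, 16]
Compare 25 vs 23: take 23 from right. Merged: [2, 7, 8, 16, 16, 23]
Compare 25 vs 25: take 25 from left. Merged: [2, 7, 8, 16, 16, 23, 25]
Append remaining from right: [25]. Merged: [2, 7, 8, 16, 16, 23, 25, 25]

Final merged array: [2, 7, 8, 16, 16, 23, 25, 25]
Total comparisons: 7

The merged array is [2, 7, 8, 16, 16, 23, 25, 25], requiring 7 comparisons. The merge step runs in O(n) time where n is the total number of elements.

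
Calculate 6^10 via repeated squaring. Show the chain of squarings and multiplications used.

Computing 6^10 by squaring (build up from 6^1; each line after the first costs one multiplication):

6^1 = 6
6^2 = (6^1)^2 = 6^2 = 36
6^4 = (6^2)^2 = 36^2 = 1296
6^5 = 6 * 6^4 = 6 * 1296 = 7776
6^10 = (6^5)^2 = 7776^2 = 60466176

Result: 60466176
Multiplications needed: 4 (4 lines after 6^1)

6^10 = 60466176. Using exponentiation by squaring, this requires 4 multiplications. The key idea: if the exponent is even, square the half-power; if odd, multiply by the base once.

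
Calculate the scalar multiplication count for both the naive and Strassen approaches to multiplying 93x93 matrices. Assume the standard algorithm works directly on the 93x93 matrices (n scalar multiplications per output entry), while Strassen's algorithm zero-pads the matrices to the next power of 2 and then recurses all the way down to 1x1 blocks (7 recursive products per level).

Matrix multiplication for 93x93 matrices:

Strassen's algorithm requires power-of-2 dimensions. Pad 93x93 to 128x128 (next power of 2).

Standard algorithm: 93^3 = 804357 multiplications
Strassen's algorithm: 7^(log2(128)) = 7^7 = 823543 multiplications
Difference: 804357 - 823543 = -19186 (Strassen uses MORE here due to padding overhead — for small or just-over-power-of-2 n, padding can outweigh the per-level savings)

Standard: 804357 multiplications (93^3). Strassen: 823543 multiplications (7^7, after padding to 128x128). Strassen reduces 8 recursive multiplications to 7 at each level.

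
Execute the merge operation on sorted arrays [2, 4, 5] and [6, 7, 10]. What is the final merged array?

Merging process:

Compare 2 vs 6: take 2 from left. Merged: [2]
Compare 4 vs 6: take 4 from left. Merged: [2, 4]
Compare 5 vs 6: take 5 from left. Merged: [2, 4, 5]
Append remaining from right: [6, 7, 10]. Merged: [2, 4, 5, 6, 7, 10]

Final merged array: [2, 4, 5, 6, 7, 10]
Total comparisons: 3

The merged array is [2, 4, 5, 6, 7, 10], requiring 3 comparisons. The merge step runs in O(n) time where n is the total number of elements.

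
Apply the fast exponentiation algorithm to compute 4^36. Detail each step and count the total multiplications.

Computing 4^36 by squaring (build up from 4^1; each line after the first costs one multiplication):

4^1 = 4
4^2 = (4^1)^2 = 4^2 = 16
4^4 = (4^2)^2 = 16^2 = 256
4^8 = (4^4)^2 = 256^2 = 65536
4^9 = 4 * 4^8 = 4 * 65536 = 262144
4^18 = (4^9)^2 = 262144^2 = 68719476736
4^36 = (4^18)^2 = 68719476736^2 = 4722366482869645213696

Result: 4722366482869645213696
Multiplications needed: 6 (6 lines after 4^1)

4^36 = 4722366482869645213696. Using exponentiation by squaring, this requires 6 multiplications. The key idea: if the exponent is even, square the half-power; if odd, multiply by the base once.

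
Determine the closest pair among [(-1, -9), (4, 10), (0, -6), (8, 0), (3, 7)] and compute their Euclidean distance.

Computing all pairwise distances among 5 points:

d((-1, -9), (4, 10)) = 19.6469
d((-1, -9), (0, -6)) = 3.1623 <-- minimum
d((-1, -9), (8, 0)) = 12.7279
d((-1, -9), (3, 7)) = 16.4924
d((4, 10), (0, -6)) = 16.4924
d((4, 10), (8, 0)) = 10.7703
d((4, 10), (3, 7)) = 3.1623 <-- minimum
d((0, -6), (8, 0)) = 10.0
d((0, -6), (3, 7)) = 13.3417
d((8, 0), (3, 7)) = 8.6023

Minimum distance: 3.1623 (tie among 2 pairs: (-1, -9) and (0, -6); (4, 10) and (3, 7))

The minimum Euclidean distance is 3.1623. There is a tie: 2 pairs achieve this minimum — (-1, -9) and (0, -6); (4, 10) and (3, 7). Any of these is a valid closest pair. For 5 points, brute-force pairwise comparison is shown above. For large n, the divide-and-conquer algorithm (sort by x, recurse on halves, check the dividing strip) achieves O(n log n).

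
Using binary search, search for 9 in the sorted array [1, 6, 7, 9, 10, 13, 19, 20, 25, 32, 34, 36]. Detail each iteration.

Binary search for 9 in [1, 6, 7, 9, 10, 13, 19, 20, 25, 32, 34, 36]:

lo=0, hi=11, mid=5, arr[mid]=13 -> 13 > 9, search left half
lo=0, hi=4, mid=2, arr[mid]=7 -> 7 < 9, search right half
lo=3, hi=4, mid=3, arr[mid]=9 -> Found target at index 3!

Binary search finds 9 at index 3 after 3 comparisons. The search repeatedly halves the search space by comparing with the middle element.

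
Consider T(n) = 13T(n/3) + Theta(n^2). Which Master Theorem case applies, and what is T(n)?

Master Theorem for T(n) = 13T(n/3) + O(n^2):

a = 13, b = 3, c = 2
log_b(a) = log_3(13) = 2.3347

Case 1: c = 2 < log_3(13) = 2.3347
T(n) = O(n^(log_3 13))

For T(n) = 13T(n/3) + O(n^2): log_3(13) = 2.3347. This is Case 1 of the Master Theorem (c < log_b(a), work dominated by leaves), giving O(n^(log_3 13)).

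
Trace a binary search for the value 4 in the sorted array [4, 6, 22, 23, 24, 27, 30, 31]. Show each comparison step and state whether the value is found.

Binary search for 4 in [4, 6, 22, 23, 24, 27, 30, 31]:

lo=0, hi=7, mid=3, arr[mid]=23 -> 23 > 4, search left half
lo=0, hi=2, mid=1, arr[mid]=6 -> 6 > 4, search left half
lo=0, hi=0, mid=0, arr[mid]=4 -> Found target at index 0!

Binary search finds 4 at index 0 after 3 comparisons. The search repeatedly halves the search space by comparing with the middle element.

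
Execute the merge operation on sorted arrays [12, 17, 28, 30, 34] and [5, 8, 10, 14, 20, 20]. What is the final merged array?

Merging process:

Compare 12 vs 5: take 5 from right. Merged: [5]
Compare 12 vs 8: take 8 from right. Merged: [5, 8]
Compare 12 vs 10: take 10 from right. Merged: [5, 8, 10]
Compare 12 vs 14: take 12 from left. Merged: [5, 8, 10, 12]
Compare 17 vs 14: take 14 from right. Merged: [5, 8, 10, 12, 14]
Compare 17 vs 20: take 17 from left. Merged: [5, 8, 10, 12, 14, 17]
Compare 28 vs 20: take 20 from right. Merged: [5, 8, 10, 12, 14, 17, 20]
Compare 28 vs 20: take 20 from right. Merged: [5, 8, 10, 12, 14, 17, 20, 20]
Append remaining from left: [28, 30, 34]. Merged: [5, 8, 10, 12, 14, 17, 20, 20, 28, 30, 34]

Final merged array: [5, 8, 10, 12, 14, 17, 20, 20, 28, 30, 34]
Total comparisons: 8

The merged array is [5, 8, 10, 12, 14, 17, 20, 20, 28, 30, 34], requiring 8 comparisons. The merge step runs in O(n) time where n is the total number of elements.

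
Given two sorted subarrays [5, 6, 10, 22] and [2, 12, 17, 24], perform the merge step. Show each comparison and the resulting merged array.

Merging process:

Compare 5 vs 2: take 2 from right. Merged: [2]
Compare 5 vs 12: take 5 from left. Merged: [2, 5]
Compare 6 vs 12: take 6 from left. Merged: [2, 5, 6]
Compare 10 vs 12: take 10 from left. Merged: [2, 5, 6, 10]
Compare 22 vs 12: take 12 from right. Merged: [2, 5, 6, 10, 12]
Compare 22 vs 17: take 17 from right. Merged: [2, 5, 6, 10, 12, 17]
Compare 22 vs 24: take 22 from left. Merged: [2, 5, 6, 10, 12, 17, 22]
Append remaining from right: [24]. Merged: [2, 5, 6, 10, 12, 17, 22, 24]

Final merged array: [2, 5, 6, 10, 12, 17, 22, 24]
Total comparisons: 7

The merged array is [2, 5, 6, 10, 12, 17, 22, 24], requiring 7 comparisons. The merge step runs in O(n) time where n is the total number of elements.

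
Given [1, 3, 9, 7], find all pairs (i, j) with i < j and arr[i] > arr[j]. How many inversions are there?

Finding inversions in [1, 3, 9, 7]:

(2, 3): arr[2]=9 > arr[3]=7

Total inversions: 1

The array has 1 inversion(s): (2,3). Each pair (i,j) satisfies i < j and arr[i] > arr[j].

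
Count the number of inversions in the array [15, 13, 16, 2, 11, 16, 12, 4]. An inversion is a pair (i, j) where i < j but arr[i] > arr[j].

Finding inversions in [15, 13, 16, 2, 11, 16, 12, 4]:

(0, 1): arr[0]=15 > arr[1]=13
(0, 3): arr[0]=15 > arr[3]=2
(0, 4): arr[0]=15 > arr[4]=11
(0, 6): arr[0]=15 > arr[6]=12
(0, 7): arr[0]=15 > arr[7]=4
(1, 3): arr[1]=13 > arr[3]=2
(1, 4): arr[1]=13 > arr[4]=11
(1, 6): arr[1]=13 > arr[6]=12
(1, 7): arr[1]=13 > arr[7]=4
(2, 3): arr[2]=16 > arr[3]=2
(2, 4): arr[2]=16 > arr[4]=11
(2, 6): arr[2]=16 > arr[6]=12
(2, 7): arr[2]=16 > arr[7]=4
(4, 7): arr[4]=11 > arr[7]=4
(5, 6): arr[5]=16 > arr[6]=12
(5, 7): arr[5]=16 > arr[7]=4
(6, 7): arr[6]=12 > arr[7]=4

Total inversions: 17

The array has 17 inversion(s): (0,1), (0,3), (0,4), (0,6), (0,7), (1,3), (1,4), (1,6), (1,7), (2,3), (2,4), (2,6), (2,7), (4,7), (5,6), (5,7), (6,7). Each pair (i,j) satisfies i < j and arr[i] > arr[j].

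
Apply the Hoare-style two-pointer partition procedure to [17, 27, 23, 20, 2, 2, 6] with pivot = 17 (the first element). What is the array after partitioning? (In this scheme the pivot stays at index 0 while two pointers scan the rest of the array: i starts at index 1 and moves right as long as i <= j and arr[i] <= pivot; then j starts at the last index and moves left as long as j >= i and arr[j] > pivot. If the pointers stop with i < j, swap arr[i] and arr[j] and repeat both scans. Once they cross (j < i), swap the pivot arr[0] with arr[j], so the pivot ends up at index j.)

Hoare-style two-pointer partition with pivot = 17:

Initial array: [17, 27, 23, 20, 2, 2, 6]

Pointers start at i = 1, j = 6.
i stops at index 1 (arr[1]=27 > 17), j stops at index 6 (arr[6]=6 <= 17): swap arr[1] and arr[6], array becomes [17, 6, 23, 20, 2, 2, 27]
i stops at index 2 (arr[2]=23 > 17), j stops at index 5 (arr[5]=2 <= 17): swap arr[2] and arr[5], array becomes [17, 6, 2, 20, 2, 23, 27]
i stops at index 3 (arr[3]=20 > 17), j stops at index 4 (arr[4]=2 <= 17): swap arr[3] and arr[4], array becomes [17, 6, 2, 2, 20, 23, 27]
i ends at 4, j ends at 3: the pointers have crossed (j < i), so scanning stops.

Swap pivot arr[0] with arr[3] to place pivot at position 3: [2, 6, 2, 17, 20, 23, 27]
Pivot position: 3

After partitioning with pivot 17, the array becomes [2, 6, 2, 17, 20, 23, 27]. The pivot is placed at index 3. All elements to the left of the pivot are <= 17, and all elements to the right are > 17.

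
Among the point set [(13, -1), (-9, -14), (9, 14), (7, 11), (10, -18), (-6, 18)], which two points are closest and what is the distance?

Computing all pairwise distances among 6 points:

d((13, -1), (-9, -14)) = 25.5539
d((13, -1), (9, 14)) = 15.5242
d((13, -1), (7, 11)) = 13.4164
d((13, -1), (10, -18)) = 17.2627
d((13, -1), (-6, 18)) = 26.8701
d((-9, -14), (9, 14)) = 33.2866
d((-9, -14), (7, 11)) = 29.6816
d((-9, -14), (10, -18)) = 19.4165
d((-9, -14), (-6, 18)) = 32.1403
d((9, 14), (7, 11)) = 3.6056 <-- minimum
d((9, 14), (10, -18)) = 32.0156
d((9, 14), (-6, 18)) = 15.5242
d((7, 11), (10, -18)) = 29.1548
d((7, 11), (-6, 18)) = 14.7648
d((10, -18), (-6, 18)) = 39.3954

Closest pair: (9, 14) and (7, 11) with distance 3.6056

The closest pair is (9, 14) and (7, 11) with Euclidean distance 3.6056. For 6 points, brute-force pairwise comparison is shown above. For large n, the divide-and-conquer algorithm (sort by x, recurse on halves, check the dividing strip) achieves O(n log n).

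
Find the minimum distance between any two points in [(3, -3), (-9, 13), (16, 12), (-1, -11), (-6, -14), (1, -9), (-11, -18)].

Computing all pairwise distances among 7 points:

d((3, -3), (-9, 13)) = 20.0
d((3, -3), (16, 12)) = 19.8494
d((3, -3), (-1, -11)) = 8.9443
d((3, -3), (-6, -14)) = 14.2127
d((3, -3), (1, -9)) = 6.3246
d((3, -3), (-11, -18)) = 20.5183
d((-9, 13), (16, 12)) = 25.02
d((-9, 13), (-1, -11)) = 25.2982
d((-9, 13), (-6, -14)) = 27.1662
d((-9, 13), (1, -9)) = 24.1661
d((-9, 13), (-11, -18)) = 31.0644
d((16, 12), (-1, -11)) = 28.6007
d((16, 12), (-6, -14)) = 34.0588
d((16, 12), (1, -9)) = 25.807
d((16, 12), (-11, -18)) = 40.3609
d((-1, -11), (-6, -14)) = 5.831
d((-1, -11), (1, -9)) = 2.8284 <-- minimum
d((-1, -11), (-11, -18)) = 12.2066
d((-6, -14), (1, -9)) = 8.6023
d((-6, -14), (-11, -18)) = 6.4031
d((1, -9), (-11, -18)) = 15.0

Closest pair: (-1, -11) and (1, -9) with distance 2.8284

The closest pair is (-1, -11) and (1, -9) with Euclidean distance 2.8284. For 7 points, brute-force pairwise comparison is shown above. For large n, the divide-and-conquer algorithm (sort by x, recurse on halves, check the dividing strip) achieves O(n log n).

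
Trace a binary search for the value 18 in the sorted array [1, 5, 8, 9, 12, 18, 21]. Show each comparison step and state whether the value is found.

Binary search for 18 in [1, 5, 8, 9, 12, 18, 21]:

lo=0, hi=6, mid=3, arr[mid]=9 -> 9 < 18, search right half
lo=4, hi=6, mid=5, arr[mid]=18 -> Found target at index 5!

Binary search finds 18 at index 5 after 2 comparisons. The search repeatedly halves the search space by comparing with the middle element.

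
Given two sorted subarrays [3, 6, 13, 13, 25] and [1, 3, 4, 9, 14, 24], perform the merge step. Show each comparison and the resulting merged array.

Merging process:

Compare 3 vs 1: take 1 from right. Merged: [1]
Compare 3 vs 3: take 3 from left. Merged: [1, 3]
Compare 6 vs 3: take 3 from right. Merged: [1, 3, 3]
Compare 6 vs 4: take 4 from right. Merged: [1, 3, 3, 4]
Compare 6 vs 9: take 6 from left. Merged: [1, 3, 3, 4, 6]
Compare 13 vs 9: take 9 from right. Merged: [1, 3, 3, 4, 6, 9]
Compare 13 vs 14: take 13 from left. Merged: [1, 3, 3, 4, 6, 9, 13]
Compare 13 vs 14: take 13 from left. Merged: [1, 3, 3, 4, 6, 9, 13, 13]
Compare 25 vs 14: take 14 from right. Merged: [1, 3, 3, 4, 6, 9, 13, 13, 14]
Compare 25 vs 24: take 24 from right. Merged: [1, 3, 3, 4, 6, 9, 13, 13, 14, 24]
Append remaining from left: [25]. Merged: [1, 3, 3, 4, 6, 9, 13, 13, 14, 24, 25]

Final merged array: [1, 3, 3, 4, 6, 9, 13, 13, 14, 24, 25]
Total comparisons: 10

The merged array is [1, 3, 3, 4, 6, 9, 13, 13, 14, 24, 25], requiring 10 comparisons. The merge step runs in O(n) time where n is the total number of elements.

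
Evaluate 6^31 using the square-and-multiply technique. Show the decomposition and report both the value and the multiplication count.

Computing 6^31 by squaring (build up from 6^1; each line after the first costs one multiplication):

6^1 = 6
6^2 = (6^1)^2 = 6^2 = 36
6^3 = 6 * 6^2 = 6 * 36 = 216
6^6 = (6^3)^2 = 216^2 = 46656
6^7 = 6 * 6^6 = 6 * 46656 = 279936
6^14 = (6^7)^2 = 279936^2 = 78364164096
6^15 = 6 * 6^14 = 6 * 78364164096 = 470184984576
6^30 = (6^15)^2 = 470184984576^2 = 221073919720733357899776
6^31 = 6 * 6^30 = 6 * 221073919720733357899776 = 1326443518324400147398656

Result: 1326443518324400147398656
Multiplications needed: 8 (8 lines after 6^1)

6^31 = 1326443518324400147398656. Using exponentiation by squaring, this requires 8 multiplications. The key idea: if the exponent is even, square the half-power; if odd, multiply by the base once.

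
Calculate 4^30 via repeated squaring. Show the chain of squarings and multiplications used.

Computing 4^30 by squaring (build up from 4^1; each line after the first costs one multiplication):

4^1 = 4
4^2 = (4^1)^2 = 4^2 = 16
4^3 = 4 * 4^2 = 4 * 16 = 64
4^6 = (4^3)^2 = 64^2 = 4096
4^7 = 4 * 4^6 = 4 * 4096 = 16384
4^14 = (4^7)^2 = 16384^2 = 268435456
4^15 = 4 * 4^14 = 4 * 268435456 = 1073741824
4^30 = (4^15)^2 = 1073741824^2 = 1152921504606846976

Result: 1152921504606846976
Multiplications needed: 7 (7 lines after 4^1)

4^30 = 1152921504606846976. Using exponentiation by squaring, this requires 7 multiplications. The key idea: if the exponent is even, square the half-power; if odd, multiply by the base once.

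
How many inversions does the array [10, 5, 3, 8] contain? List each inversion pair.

Finding inversions in [10, 5, 3, 8]:

(0, 1): arr[0]=10 > arr[1]=5
(0, 2): arr[0]=10 > arr[2]=3
(0, 3): arr[0]=10 > arr[3]=8
(1, 2): arr[1]=5 > arr[2]=3

Total inversions: 4

The array has 4 inversion(s): (0,1), (0,2), (0,3), (1,2). Each pair (i,j) satisfies i < j and arr[i] > arr[j].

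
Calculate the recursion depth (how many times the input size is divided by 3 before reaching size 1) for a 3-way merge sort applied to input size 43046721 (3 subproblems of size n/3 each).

For divide and conquer with division factor 3:

Problem sizes at each level:
Level 0: 43046721
Level 1: 14348907
Level 2: 4782969
Level 3: 1594323
Level 4: 531441
Level 5: 177147
Level 6: 59049
Level 7: 19683
Level 8: 6561
Level 9: 2187
Level 10: 729
Level 11: 243
Level 12: 81
Level 13: 27
Level 14: 9
Level 15: 3
Level 16: 1

The root is level 0 and the size-1 base case is level 16 (the tree spans levels 0 through 16, i.e. 17 levels counting the root), so the depth is the number of divisions: log_3(43046721) = 16

The recursion tree depth is log_3(43046721) = 16. At each level, the problem size is divided by 3, so it takes 16 divisions to reduce to a base case of size 1. The algorithm makes 3 recursive calls at each level.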